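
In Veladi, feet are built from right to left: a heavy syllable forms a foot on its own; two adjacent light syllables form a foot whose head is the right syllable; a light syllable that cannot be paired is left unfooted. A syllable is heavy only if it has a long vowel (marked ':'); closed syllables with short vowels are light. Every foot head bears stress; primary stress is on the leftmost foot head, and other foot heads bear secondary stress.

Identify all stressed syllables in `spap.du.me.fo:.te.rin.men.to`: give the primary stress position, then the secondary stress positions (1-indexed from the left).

Weights: 1 spap L, 2 du L, 3 me L, 4 fo: H, 5 te L, 6 rin L, 7 men L, 8 to L.
Parse right to left (heavy = foot alone; LL = one foot; stranded L unfooted): spap (du.ˈme) (ˈfo:) (te.ˈrin) (men.ˈto).
Foot heads: 3, 4, 6, 8.
Primary stress on the leftmost head = syllable 3.
Secondary stress on 4, 6, 8: spap.du.ˈme.ˌfo:.te.ˌrin.men.ˌto.

primary 3, secondary 4, 6, 8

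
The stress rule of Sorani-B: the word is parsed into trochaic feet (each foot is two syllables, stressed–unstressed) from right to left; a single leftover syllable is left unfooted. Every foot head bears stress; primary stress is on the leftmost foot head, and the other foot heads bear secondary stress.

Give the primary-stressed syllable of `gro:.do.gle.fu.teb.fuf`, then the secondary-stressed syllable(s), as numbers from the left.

Parse right to left into trochaic (ˈσσ) feet: (ˈgro:.do) (ˈgle.fu) (ˈteb.fuf).
Foot heads (stressed positions): 1, 3, 5.
End Rule Leftmost: primary stress on the leftmost head = syllable 1.
Secondary stress on 3, 5: ˈgro:.do.ˌgle.fu.ˌteb.fuf.

primary 1, secondary 3, 5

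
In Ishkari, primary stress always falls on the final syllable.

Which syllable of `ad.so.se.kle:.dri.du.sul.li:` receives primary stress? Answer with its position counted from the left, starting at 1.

8

The word has 8 syllables; the final syllable is syllable 8 (li:).
Primary stress: syllable 8 → ad.so.se.kle:.dri.du.sul.ˈli:.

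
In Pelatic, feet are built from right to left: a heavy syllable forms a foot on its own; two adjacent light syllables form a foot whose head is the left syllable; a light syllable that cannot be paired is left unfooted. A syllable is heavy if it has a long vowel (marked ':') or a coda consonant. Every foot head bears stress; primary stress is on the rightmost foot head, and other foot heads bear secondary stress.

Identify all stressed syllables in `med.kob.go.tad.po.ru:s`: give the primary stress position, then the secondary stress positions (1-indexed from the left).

primary 6, secondary 1, 2, 4

Weights: 1 med H, 2 kob H, 3 go L, 4 tad H, 5 po L, 6 ru:s H.
Parse right to left (heavy = foot alone; LL = one foot; stranded L unfooted): (ˈmed) (ˈkob) go (ˈtad) po (ˈru:s).
Foot heads: 1, 2, 4, 6.
Primary stress on the rightmost head = syllable 6.
Secondary stress on 1, 2, 4: ˌmed.ˌkob.go.ˌtad.po.ˈru:s.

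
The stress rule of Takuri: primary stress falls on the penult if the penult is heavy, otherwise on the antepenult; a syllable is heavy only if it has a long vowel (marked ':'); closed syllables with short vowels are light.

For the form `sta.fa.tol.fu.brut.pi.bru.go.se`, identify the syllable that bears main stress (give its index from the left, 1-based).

Weights: 7 bru L, 8 go L, 9 se L.
The penult (syllable 8, go) is light, so stress falls on the antepenult (syllable 7, bru).
Primary stress: syllable 7 → sta.fa.tol.fu.brut.pi.ˈbru.go.se.

7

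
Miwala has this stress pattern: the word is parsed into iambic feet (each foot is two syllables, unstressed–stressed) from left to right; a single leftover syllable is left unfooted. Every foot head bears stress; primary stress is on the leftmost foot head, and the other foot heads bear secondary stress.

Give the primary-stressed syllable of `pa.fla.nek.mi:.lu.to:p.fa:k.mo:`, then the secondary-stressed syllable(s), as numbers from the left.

primary 2, secondary 4, 6, 8

Parse left to right into iambic (σˈσ) feet: (pa.ˈfla) (nek.ˈmi:) (lu.ˈto:p) (fa:k.ˈmo:).
Foot heads (stressed positions): 2, 4, 6, 8.
End Rule Leftmost: primary stress on the leftmost head = syllable 2.
Secondary stress on 4, 6, 8: pa.ˈfla.nek.ˌmi:.lu.ˌto:p.fa:k.ˌmo:.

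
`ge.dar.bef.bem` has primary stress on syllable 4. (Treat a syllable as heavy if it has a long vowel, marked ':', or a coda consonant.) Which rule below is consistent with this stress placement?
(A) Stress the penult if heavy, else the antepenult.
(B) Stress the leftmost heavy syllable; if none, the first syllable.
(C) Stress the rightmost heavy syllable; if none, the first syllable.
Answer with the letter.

C

Rule A → syllable 3 (observed: 4).
Rule B → syllable 2 (observed: 4).
Rule C → syllable 4 ✓.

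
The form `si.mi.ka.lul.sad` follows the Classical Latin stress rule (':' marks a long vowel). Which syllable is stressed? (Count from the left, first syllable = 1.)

Classical Latin: stress the penult if heavy (long vowel or closed), else the antepenult.
Weights: 3 ka L, 4 lul H, 5 sad H.
The penult (syllable 4, lul) is heavy, so it takes stress.
Stress on syllable 4: si.mi.ka.ˈlul.sad.

4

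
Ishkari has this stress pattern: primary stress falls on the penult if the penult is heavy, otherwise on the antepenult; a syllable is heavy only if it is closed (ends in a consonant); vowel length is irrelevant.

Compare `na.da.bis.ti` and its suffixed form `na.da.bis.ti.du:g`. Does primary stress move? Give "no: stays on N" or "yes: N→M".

no: stays on 3

Base `na.da.bis.ti` (4 syllables):
  Weights: 2 da L, 3 bis H, 4 ti L.
  The penult (syllable 3, bis) is heavy, so it takes stress.
  → primary stress on syllable 3.
Suffixed `na.da.bis.ti.du:g` (5 syllables):
  Weights: 3 bis H, 4 ti L, 5 du:g H.
  The penult (syllable 4, ti) is light, so stress falls on the antepenult (syllable 3, bis).
  → primary stress on syllable 3.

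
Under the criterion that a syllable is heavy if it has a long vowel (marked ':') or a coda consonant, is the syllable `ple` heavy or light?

light

`ple`: short vowel, open (no coda). Short vowel, open → light.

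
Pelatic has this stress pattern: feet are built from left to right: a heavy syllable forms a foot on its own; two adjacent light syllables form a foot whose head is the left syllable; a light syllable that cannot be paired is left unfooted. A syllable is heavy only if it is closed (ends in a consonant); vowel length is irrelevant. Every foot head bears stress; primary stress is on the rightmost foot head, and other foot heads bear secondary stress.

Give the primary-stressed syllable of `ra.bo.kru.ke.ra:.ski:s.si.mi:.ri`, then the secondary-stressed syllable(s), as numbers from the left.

primary 7, secondary 1, 3, 6

Weights: 1 ra L, 2 bo L, 3 kru L, 4 ke L, 5 ra: L, 6 ski:s H, 7 si L, 8 mi: L, 9 ri L.
Parse left to right (heavy = foot alone; LL = one foot; stranded L unfooted): (ˈra.bo) (ˈkru.ke) ra: (ˈski:s) (ˈsi.mi:) ri.
Foot heads: 1, 3, 6, 7.
Primary stress on the rightmost head = syllable 7.
Secondary stress on 1, 3, 6: ˌra.bo.ˌkru.ke.ra:.ˌski:s.ˈsi.mi:.ri.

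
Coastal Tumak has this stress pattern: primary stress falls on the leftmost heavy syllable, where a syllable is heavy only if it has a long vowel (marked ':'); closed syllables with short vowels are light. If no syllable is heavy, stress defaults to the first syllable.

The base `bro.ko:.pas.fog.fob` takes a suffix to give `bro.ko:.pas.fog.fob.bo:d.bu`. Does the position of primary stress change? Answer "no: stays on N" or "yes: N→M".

no: stays on 2

Base `bro.ko:.pas.fog.fob` (5 syllables):
  Weights: 1 bro L, 2 ko: H, 3 pas L, 4 fog L, 5 fob L.
  Heavy syllables in the domain: 2. The leftmost is syllable 2 (ko:).
  → primary stress on syllable 2.
Suffixed `bro.ko:.pas.fog.fob.bo:d.bu` (7 syllables):
  Weights: 1 bro L, 2 ko: H, 3 pas L, 4 fog L, 5 fob L, 6 bo:d H, 7 bu L.
  Heavy syllables in the domain: 2, 6. The leftmost is syllable 2 (ko:).
  → primary stress on syllable 2.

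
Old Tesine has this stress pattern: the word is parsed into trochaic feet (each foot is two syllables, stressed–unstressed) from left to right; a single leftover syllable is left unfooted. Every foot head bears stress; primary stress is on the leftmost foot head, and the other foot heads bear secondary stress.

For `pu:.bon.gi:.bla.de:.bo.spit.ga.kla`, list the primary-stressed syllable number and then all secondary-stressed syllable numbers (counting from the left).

primary 1, secondary 3, 5, 7

Parse left to right into trochaic (ˈσσ) feet: (ˈpu:.bon) (ˈgi:.bla) (ˈde:.bo) (ˈspit.ga) kla. Syllable 9 is left unfooted.
Foot heads (stressed positions): 1, 3, 5, 7.
End Rule Leftmost: primary stress on the leftmost head = syllable 1.
Secondary stress on 3, 5, 7: ˈpu:.bon.ˌgi:.bla.ˌde:.bo.ˌspit.ga.kla.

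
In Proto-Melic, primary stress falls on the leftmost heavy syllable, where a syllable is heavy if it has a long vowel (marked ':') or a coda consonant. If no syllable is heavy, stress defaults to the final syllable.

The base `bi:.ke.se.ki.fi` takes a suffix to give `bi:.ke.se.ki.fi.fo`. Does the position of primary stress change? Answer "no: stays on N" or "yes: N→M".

no: stays on 1

Base `bi:.ke.se.ki.fi` (5 syllables):
  Weights: 1 bi: H, 2 ke L, 3 se L, 4 ki L, 5 fi L.
  Heavy syllables in the domain: 1. The leftmost is syllable 1 (bi:).
  → primary stress on syllable 1.
Suffixed `bi:.ke.se.ki.fi.fo` (6 syllables):
  Weights: 1 bi: H, 2 ke L, 3 se L, 4 ki L, 5 fi L, 6 fo L.
  Heavy syllables in the domain: 1. The leftmost is syllable 1 (bi:).
  → primary stress on syllable 1.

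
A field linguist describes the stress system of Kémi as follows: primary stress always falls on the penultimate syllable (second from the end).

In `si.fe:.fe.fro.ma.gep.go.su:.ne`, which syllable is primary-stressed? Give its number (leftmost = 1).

The word has 9 syllables; the penultimate syllable (second from the end) is syllable 8 (su:).
Primary stress: syllable 8 → si.fe:.fe.fro.ma.gep.go.ˈsu:.ne.

8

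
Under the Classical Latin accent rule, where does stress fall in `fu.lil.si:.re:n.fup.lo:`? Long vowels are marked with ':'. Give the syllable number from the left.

Classical Latin: stress the penult if heavy (long vowel or closed), else the antepenult.
Weights: 4 re:n H, 5 fup H, 6 lo: H.
The penult (syllable 5, fup) is heavy, so it takes stress.
Stress on syllable 5: fu.lil.si:.re:n.ˈfup.lo:.

5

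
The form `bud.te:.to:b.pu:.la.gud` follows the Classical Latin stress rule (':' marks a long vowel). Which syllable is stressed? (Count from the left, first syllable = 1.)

Classical Latin: stress the penult if heavy (long vowel or closed), else the antepenult.
Weights: 4 pu: H, 5 la L, 6 gud H.
The penult (syllable 5, la) is light, so stress falls on the antepenult (syllable 4, pu:).
Stress on syllable 4: bud.te:.to:b.ˈpu:.la.gud.

4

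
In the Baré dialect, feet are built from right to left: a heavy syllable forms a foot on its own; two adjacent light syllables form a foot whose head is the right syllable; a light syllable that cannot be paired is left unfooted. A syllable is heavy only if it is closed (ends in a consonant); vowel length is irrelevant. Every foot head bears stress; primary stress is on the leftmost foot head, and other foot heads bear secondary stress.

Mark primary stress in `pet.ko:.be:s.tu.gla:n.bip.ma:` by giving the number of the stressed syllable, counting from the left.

Weights: 1 pet H, 2 ko: L, 3 be:s H, 4 tu L, 5 gla:n H, 6 bip H, 7 ma: L.
Parse right to left (heavy = foot alone; LL = one foot; stranded L unfooted): (ˈpet) ko: (ˈbe:s) tu (ˈgla:n) (ˈbip) ma:.
Foot heads: 1, 3, 5, 6.
Primary stress on the leftmost head = syllable 1.
Primary stress: syllable 1 → ˈpet.ko:.be:s.tu.gla:n.bip.ma:.

1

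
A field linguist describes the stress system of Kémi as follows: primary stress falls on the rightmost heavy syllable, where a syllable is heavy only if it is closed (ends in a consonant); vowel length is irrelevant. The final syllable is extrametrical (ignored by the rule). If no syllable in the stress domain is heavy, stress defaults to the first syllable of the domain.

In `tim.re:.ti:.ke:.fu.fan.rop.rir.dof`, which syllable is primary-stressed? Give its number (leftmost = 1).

The final syllable (9, dof) is extrametrical; the stress domain is syllables 1–8.
Weights: 1 tim H, 2 re: L, 3 ti: L, 4 ke: L, 5 fu L, 6 fan H, 7 rop H, 8 rir H.
Heavy syllables in the domain: 1, 6, 7, 8. The rightmost is syllable 8 (rir).
Primary stress: syllable 8 → tim.re:.ti:.ke:.fu.fan.rop.ˈrir.dof.

8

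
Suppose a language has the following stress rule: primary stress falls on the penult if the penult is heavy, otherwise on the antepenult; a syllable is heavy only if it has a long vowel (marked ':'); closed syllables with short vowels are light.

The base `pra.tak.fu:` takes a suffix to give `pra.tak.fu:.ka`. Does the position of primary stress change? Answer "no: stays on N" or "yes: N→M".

Base `pra.tak.fu:` (3 syllables):
  Weights: 1 pra L, 2 tak L, 3 fu: H.
  The penult (syllable 2, tak) is light, so stress falls on the antepenult (syllable 1, pra).
  → primary stress on syllable 1.
Suffixed `pra.tak.fu:.ka` (4 syllables):
  Weights: 2 tak L, 3 fu: H, 4 ka L.
  The penult (syllable 3, fu:) is heavy, so it takes stress.
  → primary stress on syllable 3.

yes: 1→3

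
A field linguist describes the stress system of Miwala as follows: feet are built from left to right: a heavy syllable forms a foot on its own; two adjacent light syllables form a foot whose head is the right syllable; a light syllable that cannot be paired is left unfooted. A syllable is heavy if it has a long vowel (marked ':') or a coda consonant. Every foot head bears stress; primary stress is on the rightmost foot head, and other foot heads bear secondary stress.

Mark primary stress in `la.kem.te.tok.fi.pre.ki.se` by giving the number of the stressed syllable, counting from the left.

Weights: 1 la L, 2 kem H, 3 te L, 4 tok H, 5 fi L, 6 pre L, 7 ki L, 8 se L.
Parse left to right (heavy = foot alone; LL = one foot; stranded L unfooted): la (ˈkem) te (ˈtok) (fi.ˈpre) (ki.ˈse).
Foot heads: 2, 4, 6, 8.
Primary stress on the rightmost head = syllable 8.
Primary stress: syllable 8 → la.kem.te.tok.fi.pre.ki.ˈse.

8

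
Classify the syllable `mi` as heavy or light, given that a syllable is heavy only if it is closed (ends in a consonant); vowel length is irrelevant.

light

`mi`: short vowel, open (no coda). Open (no coda) → light.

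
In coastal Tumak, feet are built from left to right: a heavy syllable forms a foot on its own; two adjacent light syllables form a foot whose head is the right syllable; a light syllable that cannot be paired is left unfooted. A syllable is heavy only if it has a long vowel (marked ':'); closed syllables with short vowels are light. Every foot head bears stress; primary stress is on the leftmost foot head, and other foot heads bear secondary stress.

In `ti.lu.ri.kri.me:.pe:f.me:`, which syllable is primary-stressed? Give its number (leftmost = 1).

Weights: 1 ti L, 2 lu L, 3 ri L, 4 kri L, 5 me: H, 6 pe:f H, 7 me: H.
Parse left to right (heavy = foot alone; LL = one foot; stranded L unfooted): (ti.ˈlu) (ri.ˈkri) (ˈme:) (ˈpe:f) (ˈme:).
Foot heads: 2, 4, 5, 6, 7.
Primary stress on the leftmost head = syllable 2.
Primary stress: syllable 2 → ti.ˈlu.ri.kri.me:.pe:f.me:.

2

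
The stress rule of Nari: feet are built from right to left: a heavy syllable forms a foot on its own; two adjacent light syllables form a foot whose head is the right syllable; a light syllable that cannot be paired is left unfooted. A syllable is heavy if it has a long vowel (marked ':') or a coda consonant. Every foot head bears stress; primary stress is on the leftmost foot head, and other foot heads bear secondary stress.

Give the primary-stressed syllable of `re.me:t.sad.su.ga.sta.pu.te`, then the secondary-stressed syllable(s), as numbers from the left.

Weights: 1 re L, 2 me:t H, 3 sad H, 4 su L, 5 ga L, 6 sta L, 7 pu L, 8 te L.
Parse right to left (heavy = foot alone; LL = one foot; stranded L unfooted): re (ˈme:t) (ˈsad) su (ga.ˈsta) (pu.ˈte).
Foot heads: 2, 3, 6, 8.
Primary stress on the leftmost head = syllable 2.
Secondary stress on 3, 6, 8: re.ˈme:t.ˌsad.su.ga.ˌsta.pu.ˌte.

primary 2, secondary 3, 6, 8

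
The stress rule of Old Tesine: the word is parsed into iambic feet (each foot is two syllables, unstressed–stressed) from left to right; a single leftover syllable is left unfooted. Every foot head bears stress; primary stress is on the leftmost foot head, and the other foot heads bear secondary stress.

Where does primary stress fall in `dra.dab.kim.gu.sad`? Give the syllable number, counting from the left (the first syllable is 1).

Parse left to right into iambic (σˈσ) feet: (dra.ˈdab) (kim.ˈgu) sad. Syllable 5 is left unfooted.
Foot heads (stressed positions): 2, 4.
End Rule Leftmost: primary stress on the leftmost head = syllable 2.
Primary stress: syllable 2 → dra.ˈdab.kim.gu.sad.

2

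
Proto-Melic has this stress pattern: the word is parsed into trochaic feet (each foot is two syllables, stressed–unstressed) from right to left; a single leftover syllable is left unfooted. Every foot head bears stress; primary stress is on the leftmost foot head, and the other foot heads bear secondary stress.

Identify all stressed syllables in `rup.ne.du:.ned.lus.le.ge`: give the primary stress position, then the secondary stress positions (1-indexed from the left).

primary 2, secondary 4, 6

Parse right to left into trochaic (ˈσσ) feet: rup (ˈne.du:) (ˈned.lus) (ˈle.ge). Syllable 1 is left unfooted.
Foot heads (stressed positions): 2, 4, 6.
End Rule Leftmost: primary stress on the leftmost head = syllable 2.
Secondary stress on 4, 6: rup.ˈne.du:.ˌned.lus.ˌle.ge.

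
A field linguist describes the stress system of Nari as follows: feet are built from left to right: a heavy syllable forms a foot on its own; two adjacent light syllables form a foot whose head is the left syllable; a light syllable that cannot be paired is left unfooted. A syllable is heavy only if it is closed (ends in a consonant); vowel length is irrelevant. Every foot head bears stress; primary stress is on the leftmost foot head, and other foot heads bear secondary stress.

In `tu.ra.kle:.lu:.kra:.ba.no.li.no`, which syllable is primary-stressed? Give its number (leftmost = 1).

1

Weights: 1 tu L, 2 ra L, 3 kle: L, 4 lu: L, 5 kra: L, 6 ba L, 7 no L, 8 li L, 9 no L.
Parse left to right (heavy = foot alone; LL = one foot; stranded L unfooted): (ˈtu.ra) (ˈkle:.lu:) (ˈkra:.ba) (ˈno.li) no.
Foot heads: 1, 3, 5, 7.
Primary stress on the leftmost head = syllable 1.
Primary stress: syllable 1 → ˈtu.ra.kle:.lu:.kra:.ba.no.li.no.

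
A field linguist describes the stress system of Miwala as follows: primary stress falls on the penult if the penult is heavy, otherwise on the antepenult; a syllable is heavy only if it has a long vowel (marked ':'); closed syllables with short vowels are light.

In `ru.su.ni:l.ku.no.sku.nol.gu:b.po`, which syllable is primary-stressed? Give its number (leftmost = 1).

8

Weights: 7 nol L, 8 gu:b H, 9 po L.
The penult (syllable 8, gu:b) is heavy, so it takes stress.
Primary stress: syllable 8 → ru.su.ni:l.ku.no.sku.nol.ˈgu:b.po.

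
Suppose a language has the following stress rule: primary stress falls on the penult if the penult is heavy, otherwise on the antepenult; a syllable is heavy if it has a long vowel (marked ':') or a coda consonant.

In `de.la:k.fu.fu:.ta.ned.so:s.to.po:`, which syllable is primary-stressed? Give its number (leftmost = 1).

7

Weights: 7 so:s H, 8 to L, 9 po: H.
The penult (syllable 8, to) is light, so stress falls on the antepenult (syllable 7, so:s).
Primary stress: syllable 7 → de.la:k.fu.fu:.ta.ned.ˈso:s.to.po:.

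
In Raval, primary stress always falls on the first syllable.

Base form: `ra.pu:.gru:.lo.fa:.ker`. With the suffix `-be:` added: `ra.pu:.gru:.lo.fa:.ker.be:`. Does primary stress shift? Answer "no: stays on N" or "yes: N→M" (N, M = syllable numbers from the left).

no: stays on 1

Base `ra.pu:.gru:.lo.fa:.ker` (6 syllables):
  The word has 6 syllables; the first syllable is syllable 1 (ra).
  → primary stress on syllable 1.
Suffixed `ra.pu:.gru:.lo.fa:.ker.be:` (7 syllables):
  The word has 7 syllables; the first syllable is syllable 1 (ra).
  → primary stress on syllable 1.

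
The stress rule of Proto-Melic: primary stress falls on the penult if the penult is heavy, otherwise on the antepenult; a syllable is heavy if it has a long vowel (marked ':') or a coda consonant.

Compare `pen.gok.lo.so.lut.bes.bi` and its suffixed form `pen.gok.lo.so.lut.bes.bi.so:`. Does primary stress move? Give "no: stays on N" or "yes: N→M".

no: stays on 6

Base `pen.gok.lo.so.lut.bes.bi` (7 syllables):
  Weights: 5 lut H, 6 bes H, 7 bi L.
  The penult (syllable 6, bes) is heavy, so it takes stress.
  → primary stress on syllable 6.
Suffixed `pen.gok.lo.so.lut.bes.bi.so:` (8 syllables):
  Weights: 6 bes H, 7 bi L, 8 so: H.
  The penult (syllable 7, bi) is light, so stress falls on the antepenult (syllable 6, bes).
  → primary stress on syllable 6.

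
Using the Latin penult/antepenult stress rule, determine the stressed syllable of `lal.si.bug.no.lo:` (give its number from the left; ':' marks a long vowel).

Classical Latin: stress the penult if heavy (long vowel or closed), else the antepenult.
Weights: 3 bug H, 4 no L, 5 lo: H.
The penult (syllable 4, no) is light, so stress falls on the antepenult (syllable 3, bug).
Stress on syllable 3: lal.si.ˈbug.no.lo:.

3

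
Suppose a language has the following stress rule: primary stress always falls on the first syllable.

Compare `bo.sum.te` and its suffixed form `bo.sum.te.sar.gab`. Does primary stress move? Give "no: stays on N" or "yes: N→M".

no: stays on 1

Base `bo.sum.te` (3 syllables):
  The word has 3 syllables; the first syllable is syllable 1 (bo).
  → primary stress on syllable 1.
Suffixed `bo.sum.te.sar.gab` (5 syllables):
  The word has 5 syllables; the first syllable is syllable 1 (bo).
  → primary stress on syllable 1.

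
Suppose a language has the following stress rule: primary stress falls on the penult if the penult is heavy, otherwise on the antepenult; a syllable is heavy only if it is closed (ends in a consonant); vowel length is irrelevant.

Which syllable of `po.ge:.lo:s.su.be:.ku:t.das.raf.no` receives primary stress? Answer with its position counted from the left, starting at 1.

8

Weights: 7 das H, 8 raf H, 9 no L.
The penult (syllable 8, raf) is heavy, so it takes stress.
Primary stress: syllable 8 → po.ge:.lo:s.su.be:.ku:t.das.ˈraf.no.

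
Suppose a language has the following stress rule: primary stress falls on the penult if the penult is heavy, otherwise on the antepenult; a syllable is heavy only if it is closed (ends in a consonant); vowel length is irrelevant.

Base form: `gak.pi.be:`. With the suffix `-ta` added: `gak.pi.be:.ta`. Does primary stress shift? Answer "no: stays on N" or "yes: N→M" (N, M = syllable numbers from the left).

yes: 1→2

Base `gak.pi.be:` (3 syllables):
  Weights: 1 gak H, 2 pi L, 3 be: L.
  The penult (syllable 2, pi) is light, so stress falls on the antepenult (syllable 1, gak).
  → primary stress on syllable 1.
Suffixed `gak.pi.be:.ta` (4 syllables):
  Weights: 2 pi L, 3 be: L, 4 ta L.
  The penult (syllable 3, be:) is light, so stress falls on the antepenult (syllable 2, pi).
  → primary stress on syllable 2.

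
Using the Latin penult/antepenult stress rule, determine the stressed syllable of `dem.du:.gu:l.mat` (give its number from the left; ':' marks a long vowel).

Classical Latin: stress the penult if heavy (long vowel or closed), else the antepenult.
Weights: 2 du: H, 3 gu:l H, 4 mat H.
The penult (syllable 3, gu:l) is heavy, so it takes stress.
Stress on syllable 3: dem.du:.ˈgu:l.mat.

3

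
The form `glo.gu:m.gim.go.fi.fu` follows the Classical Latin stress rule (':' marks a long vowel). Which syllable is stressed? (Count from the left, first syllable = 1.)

Classical Latin: stress the penult if heavy (long vowel or closed), else the antepenult.
Weights: 4 go L, 5 fi L, 6 fu L.
The penult (syllable 5, fi) is light, so stress falls on the antepenult (syllable 4, go).
Stress on syllable 4: glo.gu:m.gim.ˈgo.fi.fu.

4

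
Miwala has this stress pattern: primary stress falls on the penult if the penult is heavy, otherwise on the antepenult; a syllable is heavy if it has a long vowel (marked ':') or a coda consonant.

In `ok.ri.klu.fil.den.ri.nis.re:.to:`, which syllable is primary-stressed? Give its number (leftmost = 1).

Weights: 7 nis H, 8 re: H, 9 to: H.
The penult (syllable 8, re:) is heavy, so it takes stress.
Primary stress: syllable 8 → ok.ri.klu.fil.den.ri.nis.ˈre:.to:.

8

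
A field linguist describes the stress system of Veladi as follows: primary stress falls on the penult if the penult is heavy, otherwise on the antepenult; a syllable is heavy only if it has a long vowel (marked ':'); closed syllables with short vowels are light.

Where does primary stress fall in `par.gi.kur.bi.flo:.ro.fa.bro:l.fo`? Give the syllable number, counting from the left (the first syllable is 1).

8

Weights: 7 fa L, 8 bro:l H, 9 fo L.
The penult (syllable 8, bro:l) is heavy, so it takes stress.
Primary stress: syllable 8 → par.gi.kur.bi.flo:.ro.fa.ˈbro:l.fo.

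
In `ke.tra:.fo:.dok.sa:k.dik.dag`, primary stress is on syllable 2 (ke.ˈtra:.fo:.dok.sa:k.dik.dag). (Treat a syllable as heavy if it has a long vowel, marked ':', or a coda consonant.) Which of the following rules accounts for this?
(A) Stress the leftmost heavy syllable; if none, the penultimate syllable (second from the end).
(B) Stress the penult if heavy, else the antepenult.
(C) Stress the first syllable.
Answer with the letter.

Rule A → syllable 2 ✓.
Rule B → syllable 6 (observed: 2).
Rule C → syllable 1 (observed: 2).

A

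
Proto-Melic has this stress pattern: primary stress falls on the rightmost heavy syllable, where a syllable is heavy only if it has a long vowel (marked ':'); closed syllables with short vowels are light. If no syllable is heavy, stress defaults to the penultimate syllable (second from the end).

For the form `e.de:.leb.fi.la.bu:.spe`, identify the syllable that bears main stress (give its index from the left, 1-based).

Weights: 1 e L, 2 de: H, 3 leb L, 4 fi L, 5 la L, 6 bu: H, 7 spe L.
Heavy syllables in the domain: 2, 6. The rightmost is syllable 6 (bu:).
Primary stress: syllable 6 → e.de:.leb.fi.la.ˈbu:.spe.

6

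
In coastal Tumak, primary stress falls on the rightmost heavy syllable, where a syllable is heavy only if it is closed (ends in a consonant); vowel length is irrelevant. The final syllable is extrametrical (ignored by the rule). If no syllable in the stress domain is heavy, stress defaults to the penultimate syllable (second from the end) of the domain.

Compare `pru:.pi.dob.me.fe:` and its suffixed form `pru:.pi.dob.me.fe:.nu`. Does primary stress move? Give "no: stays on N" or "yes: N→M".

Base `pru:.pi.dob.me.fe:` (5 syllables):
  The final syllable (5, fe:) is extrametrical; the stress domain is syllables 1–4.
  Weights: 1 pru: L, 2 pi L, 3 dob H, 4 me L.
  Heavy syllables in the domain: 3. The rightmost is syllable 3 (dob).
  → primary stress on syllable 3.
Suffixed `pru:.pi.dob.me.fe:.nu` (6 syllables):
  The final syllable (6, nu) is extrametrical; the stress domain is syllables 1–5.
  Weights: 1 pru: L, 2 pi L, 3 dob H, 4 me L, 5 fe: L.
  Heavy syllables in the domain: 3. The rightmost is syllable 3 (dob).
  → primary stress on syllable 3.

no: stays on 3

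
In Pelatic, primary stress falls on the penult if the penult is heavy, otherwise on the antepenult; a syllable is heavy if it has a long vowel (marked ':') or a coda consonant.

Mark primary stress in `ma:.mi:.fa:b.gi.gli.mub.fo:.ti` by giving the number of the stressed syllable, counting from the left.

Weights: 6 mub H, 7 fo: H, 8 ti L.
The penult (syllable 7, fo:) is heavy, so it takes stress.
Primary stress: syllable 7 → ma:.mi:.fa:b.gi.gli.mub.ˈfo:.ti.

7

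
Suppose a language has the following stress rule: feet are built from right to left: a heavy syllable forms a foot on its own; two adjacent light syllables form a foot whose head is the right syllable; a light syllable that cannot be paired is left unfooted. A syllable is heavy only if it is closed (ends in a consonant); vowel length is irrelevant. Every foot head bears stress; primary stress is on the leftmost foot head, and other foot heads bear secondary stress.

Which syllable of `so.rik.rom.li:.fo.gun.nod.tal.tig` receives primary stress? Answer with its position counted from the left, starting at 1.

2

Weights: 1 so L, 2 rik H, 3 rom H, 4 li: L, 5 fo L, 6 gun H, 7 nod H, 8 tal H, 9 tig H.
Parse right to left (heavy = foot alone; LL = one foot; stranded L unfooted): so (ˈrik) (ˈrom) (li:.ˈfo) (ˈgun) (ˈnod) (ˈtal) (ˈtig).
Foot heads: 2, 3, 5, 6, 7, 8, 9.
Primary stress on the leftmost head = syllable 2.
Primary stress: syllable 2 → so.ˈrik.rom.li:.fo.gun.nod.tal.tig.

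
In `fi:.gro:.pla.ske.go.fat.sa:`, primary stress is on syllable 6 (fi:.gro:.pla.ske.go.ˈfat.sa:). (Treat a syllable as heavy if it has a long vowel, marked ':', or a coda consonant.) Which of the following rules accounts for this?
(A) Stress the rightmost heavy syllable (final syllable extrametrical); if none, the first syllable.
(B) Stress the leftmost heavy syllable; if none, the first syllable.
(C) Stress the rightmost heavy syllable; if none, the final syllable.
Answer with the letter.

Rule A → syllable 6 ✓.
Rule B → syllable 1 (observed: 6).
Rule C → syllable 7 (observed: 6).

A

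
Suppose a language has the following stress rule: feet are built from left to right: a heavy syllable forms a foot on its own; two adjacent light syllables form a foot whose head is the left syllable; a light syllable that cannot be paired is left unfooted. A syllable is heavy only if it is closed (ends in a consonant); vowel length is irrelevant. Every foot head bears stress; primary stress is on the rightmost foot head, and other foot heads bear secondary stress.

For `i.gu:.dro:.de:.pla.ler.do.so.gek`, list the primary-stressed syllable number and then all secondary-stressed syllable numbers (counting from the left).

Weights: 1 i L, 2 gu: L, 3 dro: L, 4 de: L, 5 pla L, 6 ler H, 7 do L, 8 so L, 9 gek H.
Parse left to right (heavy = foot alone; LL = one foot; stranded L unfooted): (ˈi.gu:) (ˈdro:.de:) pla (ˈler) (ˈdo.so) (ˈgek).
Foot heads: 1, 3, 6, 7, 9.
Primary stress on the rightmost head = syllable 9.
Secondary stress on 1, 3, 6, 7: ˌi.gu:.ˌdro:.de:.pla.ˌler.ˌdo.so.ˈgek.

primary 9, secondary 1, 3, 6, 7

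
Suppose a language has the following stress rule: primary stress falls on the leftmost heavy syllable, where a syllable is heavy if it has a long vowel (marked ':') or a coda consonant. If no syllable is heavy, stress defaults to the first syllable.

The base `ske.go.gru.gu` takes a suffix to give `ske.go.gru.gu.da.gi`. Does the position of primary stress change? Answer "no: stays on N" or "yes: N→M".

Base `ske.go.gru.gu` (4 syllables):
  Weights: 1 ske L, 2 go L, 3 gru L, 4 gu L.
  No heavy syllable in the domain; default to the first syllable = syllable 1.
  → primary stress on syllable 1.
Suffixed `ske.go.gru.gu.da.gi` (6 syllables):
  Weights: 1 ske L, 2 go L, 3 gru L, 4 gu L, 5 da L, 6 gi L.
  No heavy syllable in the domain; default to the first syllable = syllable 1.
  → primary stress on syllable 1.

no: stays on 1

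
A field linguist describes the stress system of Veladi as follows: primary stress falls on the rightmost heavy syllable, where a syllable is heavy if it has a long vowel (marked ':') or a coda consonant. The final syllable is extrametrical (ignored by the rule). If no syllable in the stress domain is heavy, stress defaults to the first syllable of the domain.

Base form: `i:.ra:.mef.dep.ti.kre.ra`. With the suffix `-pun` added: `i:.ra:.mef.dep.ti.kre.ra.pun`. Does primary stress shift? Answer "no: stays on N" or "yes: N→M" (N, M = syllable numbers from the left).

Base `i:.ra:.mef.dep.ti.kre.ra` (7 syllables):
  The final syllable (7, ra) is extrametrical; the stress domain is syllables 1–6.
  Weights: 1 i: H, 2 ra: H, 3 mef H, 4 dep H, 5 ti L, 6 kre L.
  Heavy syllables in the domain: 1, 2, 3, 4. The rightmost is syllable 4 (dep).
  → primary stress on syllable 4.
Suffixed `i:.ra:.mef.dep.ti.kre.ra.pun` (8 syllables):
  The final syllable (8, pun) is extrametrical; the stress domain is syllables 1–7.
  Weights: 1 i: H, 2 ra: H, 3 mef H, 4 dep H, 5 ti L, 6 kre L, 7 ra L.
  Heavy syllables in the domain: 1, 2, 3, 4. The rightmost is syllable 4 (dep).
  → primary stress on syllable 4.

no: stays on 4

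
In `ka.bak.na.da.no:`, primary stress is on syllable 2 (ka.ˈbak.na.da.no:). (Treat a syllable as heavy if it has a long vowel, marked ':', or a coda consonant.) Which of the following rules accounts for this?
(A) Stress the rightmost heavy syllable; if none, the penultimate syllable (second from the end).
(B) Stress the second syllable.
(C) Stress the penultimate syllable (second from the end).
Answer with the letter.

Rule A → syllable 5 (observed: 2).
Rule B → syllable 2 ✓.
Rule C → syllable 4 (observed: 2).

B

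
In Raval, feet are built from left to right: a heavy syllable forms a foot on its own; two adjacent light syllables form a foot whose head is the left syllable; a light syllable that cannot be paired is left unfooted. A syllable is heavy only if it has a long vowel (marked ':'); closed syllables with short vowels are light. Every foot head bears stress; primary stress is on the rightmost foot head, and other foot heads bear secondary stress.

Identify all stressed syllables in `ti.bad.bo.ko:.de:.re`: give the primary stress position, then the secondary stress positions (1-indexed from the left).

primary 5, secondary 1, 4

Weights: 1 ti L, 2 bad L, 3 bo L, 4 ko: H, 5 de: H, 6 re L.
Parse left to right (heavy = foot alone; LL = one foot; stranded L unfooted): (ˈti.bad) bo (ˈko:) (ˈde:) re.
Foot heads: 1, 4, 5.
Primary stress on the rightmost head = syllable 5.
Secondary stress on 1, 4: ˌti.bad.bo.ˌko:.ˈde:.re.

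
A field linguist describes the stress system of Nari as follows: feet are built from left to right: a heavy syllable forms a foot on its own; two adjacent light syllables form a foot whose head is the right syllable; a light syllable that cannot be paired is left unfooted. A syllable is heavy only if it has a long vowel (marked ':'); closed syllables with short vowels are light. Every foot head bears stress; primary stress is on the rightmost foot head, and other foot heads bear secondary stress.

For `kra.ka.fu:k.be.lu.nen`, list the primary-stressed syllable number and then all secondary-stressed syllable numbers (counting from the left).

Weights: 1 kra L, 2 ka L, 3 fu:k H, 4 be L, 5 lu L, 6 nen L.
Parse left to right (heavy = foot alone; LL = one foot; stranded L unfooted): (kra.ˈka) (ˈfu:k) (be.ˈlu) nen.
Foot heads: 2, 3, 5.
Primary stress on the rightmost head = syllable 5.
Secondary stress on 2, 3: kra.ˌka.ˌfu:k.be.ˈlu.nen.

primary 5, secondary 2, 3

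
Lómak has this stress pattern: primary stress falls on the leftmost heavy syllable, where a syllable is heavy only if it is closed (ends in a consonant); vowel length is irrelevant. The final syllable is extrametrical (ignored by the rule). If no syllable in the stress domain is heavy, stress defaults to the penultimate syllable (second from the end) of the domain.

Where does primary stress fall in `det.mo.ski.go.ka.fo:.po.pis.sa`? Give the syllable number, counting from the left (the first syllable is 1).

1

The final syllable (9, sa) is extrametrical; the stress domain is syllables 1–8.
Weights: 1 det H, 2 mo L, 3 ski L, 4 go L, 5 ka L, 6 fo: L, 7 po L, 8 pis H.
Heavy syllables in the domain: 1, 8. The leftmost is syllable 1 (det).
Primary stress: syllable 1 → ˈdet.mo.ski.go.ka.fo:.po.pis.sa.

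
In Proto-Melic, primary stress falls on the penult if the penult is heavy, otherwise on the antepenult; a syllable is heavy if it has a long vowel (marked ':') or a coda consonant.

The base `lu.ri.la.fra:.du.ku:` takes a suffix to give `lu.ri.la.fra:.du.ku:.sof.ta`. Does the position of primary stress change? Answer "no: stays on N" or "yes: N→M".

yes: 4→7

Base `lu.ri.la.fra:.du.ku:` (6 syllables):
  Weights: 4 fra: H, 5 du L, 6 ku: H.
  The penult (syllable 5, du) is light, so stress falls on the antepenult (syllable 4, fra:).
  → primary stress on syllable 4.
Suffixed `lu.ri.la.fra:.du.ku:.sof.ta` (8 syllables):
  Weights: 6 ku: H, 7 sof H, 8 ta L.
  The penult (syllable 7, sof) is heavy, so it takes stress.
  → primary stress on syllable 7.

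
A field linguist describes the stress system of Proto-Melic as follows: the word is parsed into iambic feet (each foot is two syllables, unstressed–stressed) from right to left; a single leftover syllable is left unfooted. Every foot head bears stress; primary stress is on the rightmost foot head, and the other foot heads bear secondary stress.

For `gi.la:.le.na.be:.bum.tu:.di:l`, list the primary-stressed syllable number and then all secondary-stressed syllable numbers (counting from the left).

primary 8, secondary 2, 4, 6

Parse right to left into iambic (σˈσ) feet: (gi.ˈla:) (le.ˈna) (be:.ˈbum) (tu:.ˈdi:l).
Foot heads (stressed positions): 2, 4, 6, 8.
End Rule Rightmost: primary stress on the rightmost head = syllable 8.
Secondary stress on 2, 4, 6: gi.ˌla:.le.ˌna.be:.ˌbum.tu:.ˈdi:l.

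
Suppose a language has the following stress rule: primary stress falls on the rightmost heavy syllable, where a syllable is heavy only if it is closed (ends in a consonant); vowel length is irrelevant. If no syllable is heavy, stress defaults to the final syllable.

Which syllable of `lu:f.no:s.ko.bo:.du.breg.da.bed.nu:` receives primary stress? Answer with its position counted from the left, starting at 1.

Weights: 1 lu:f H, 2 no:s H, 3 ko L, 4 bo: L, 5 du L, 6 breg H, 7 da L, 8 bed H, 9 nu: L.
Heavy syllables in the domain: 1, 2, 6, 8. The rightmost is syllable 8 (bed).
Primary stress: syllable 8 → lu:f.no:s.ko.bo:.du.breg.da.ˈbed.nu:.

8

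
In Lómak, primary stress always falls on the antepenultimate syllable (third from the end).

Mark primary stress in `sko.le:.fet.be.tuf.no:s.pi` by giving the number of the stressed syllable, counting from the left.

The word has 7 syllables; the antepenultimate syllable (third from the end) is syllable 5 (tuf).
Primary stress: syllable 5 → sko.le:.fet.be.ˈtuf.no:s.pi.

5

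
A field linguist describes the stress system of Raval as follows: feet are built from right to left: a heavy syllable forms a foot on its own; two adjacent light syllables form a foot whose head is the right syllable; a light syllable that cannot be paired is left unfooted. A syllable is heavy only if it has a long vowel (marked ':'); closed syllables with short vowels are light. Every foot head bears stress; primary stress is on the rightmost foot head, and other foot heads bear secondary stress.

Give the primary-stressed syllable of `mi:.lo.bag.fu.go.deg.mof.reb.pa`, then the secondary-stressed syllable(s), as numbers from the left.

primary 9, secondary 1, 3, 5, 7

Weights: 1 mi: H, 2 lo L, 3 bag L, 4 fu L, 5 go L, 6 deg L, 7 mof L, 8 reb L, 9 pa L.
Parse right to left (heavy = foot alone; LL = one foot; stranded L unfooted): (ˈmi:) (lo.ˈbag) (fu.ˈgo) (deg.ˈmof) (reb.ˈpa).
Foot heads: 1, 3, 5, 7, 9.
Primary stress on the rightmost head = syllable 9.
Secondary stress on 1, 3, 5, 7: ˌmi:.lo.ˌbag.fu.ˌgo.deg.ˌmof.reb.ˈpa.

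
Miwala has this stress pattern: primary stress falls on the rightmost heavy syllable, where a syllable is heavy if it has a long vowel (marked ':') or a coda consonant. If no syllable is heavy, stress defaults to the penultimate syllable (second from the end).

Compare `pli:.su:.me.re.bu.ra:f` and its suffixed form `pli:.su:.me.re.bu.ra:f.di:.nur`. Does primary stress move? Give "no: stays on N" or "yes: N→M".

Base `pli:.su:.me.re.bu.ra:f` (6 syllables):
  Weights: 1 pli: H, 2 su: H, 3 me L, 4 re L, 5 bu L, 6 ra:f H.
  Heavy syllables in the domain: 1, 2, 6. The rightmost is syllable 6 (ra:f).
  → primary stress on syllable 6.
Suffixed `pli:.su:.me.re.bu.ra:f.di:.nur` (8 syllables):
  Weights: 1 pli: H, 2 su: H, 3 me L, 4 re L, 5 bu L, 6 ra:f H, 7 di: H, 8 nur H.
  Heavy syllables in the domain: 1, 2, 6, 7, 8. The rightmost is syllable 8 (nur).
  → primary stress on syllable 8.

yes: 6→8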